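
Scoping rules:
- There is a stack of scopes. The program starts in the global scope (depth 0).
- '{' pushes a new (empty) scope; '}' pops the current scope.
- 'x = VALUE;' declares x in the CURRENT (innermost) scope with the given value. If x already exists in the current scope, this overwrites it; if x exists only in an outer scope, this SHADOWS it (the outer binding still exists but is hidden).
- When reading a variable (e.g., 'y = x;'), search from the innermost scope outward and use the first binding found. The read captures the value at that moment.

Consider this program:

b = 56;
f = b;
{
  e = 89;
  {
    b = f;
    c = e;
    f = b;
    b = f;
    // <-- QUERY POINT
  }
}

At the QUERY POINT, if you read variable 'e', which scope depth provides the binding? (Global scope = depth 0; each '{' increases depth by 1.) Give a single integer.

Answer: 1

Derivation:
Step 1: declare b=56 at depth 0
Step 2: declare f=(read b)=56 at depth 0
Step 3: enter scope (depth=1)
Step 4: declare e=89 at depth 1
Step 5: enter scope (depth=2)
Step 6: declare b=(read f)=56 at depth 2
Step 7: declare c=(read e)=89 at depth 2
Step 8: declare f=(read b)=56 at depth 2
Step 9: declare b=(read f)=56 at depth 2
Visible at query point: b=56 c=89 e=89 f=56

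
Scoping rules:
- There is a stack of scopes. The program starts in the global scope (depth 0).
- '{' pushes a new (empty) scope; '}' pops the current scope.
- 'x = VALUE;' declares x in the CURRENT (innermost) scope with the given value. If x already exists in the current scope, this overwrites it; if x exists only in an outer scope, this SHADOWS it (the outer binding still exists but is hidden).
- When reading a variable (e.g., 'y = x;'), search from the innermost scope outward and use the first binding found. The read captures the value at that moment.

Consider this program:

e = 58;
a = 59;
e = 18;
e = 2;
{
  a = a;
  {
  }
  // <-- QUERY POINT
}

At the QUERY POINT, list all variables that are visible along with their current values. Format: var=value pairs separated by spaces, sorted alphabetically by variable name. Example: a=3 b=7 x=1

Answer: a=59 e=2

Derivation:
Step 1: declare e=58 at depth 0
Step 2: declare a=59 at depth 0
Step 3: declare e=18 at depth 0
Step 4: declare e=2 at depth 0
Step 5: enter scope (depth=1)
Step 6: declare a=(read a)=59 at depth 1
Step 7: enter scope (depth=2)
Step 8: exit scope (depth=1)
Visible at query point: a=59 e=2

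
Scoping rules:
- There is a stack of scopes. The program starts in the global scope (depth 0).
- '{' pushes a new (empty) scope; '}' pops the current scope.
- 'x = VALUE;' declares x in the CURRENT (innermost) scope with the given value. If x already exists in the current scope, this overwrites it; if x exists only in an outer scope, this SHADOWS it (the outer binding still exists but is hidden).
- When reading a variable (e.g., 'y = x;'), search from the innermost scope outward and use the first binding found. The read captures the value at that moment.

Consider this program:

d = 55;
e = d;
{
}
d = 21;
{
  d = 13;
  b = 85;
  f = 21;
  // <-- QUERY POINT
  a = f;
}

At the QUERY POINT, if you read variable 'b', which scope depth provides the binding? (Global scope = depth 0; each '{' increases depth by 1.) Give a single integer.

Step 1: declare d=55 at depth 0
Step 2: declare e=(read d)=55 at depth 0
Step 3: enter scope (depth=1)
Step 4: exit scope (depth=0)
Step 5: declare d=21 at depth 0
Step 6: enter scope (depth=1)
Step 7: declare d=13 at depth 1
Step 8: declare b=85 at depth 1
Step 9: declare f=21 at depth 1
Visible at query point: b=85 d=13 e=55 f=21

Answer: 1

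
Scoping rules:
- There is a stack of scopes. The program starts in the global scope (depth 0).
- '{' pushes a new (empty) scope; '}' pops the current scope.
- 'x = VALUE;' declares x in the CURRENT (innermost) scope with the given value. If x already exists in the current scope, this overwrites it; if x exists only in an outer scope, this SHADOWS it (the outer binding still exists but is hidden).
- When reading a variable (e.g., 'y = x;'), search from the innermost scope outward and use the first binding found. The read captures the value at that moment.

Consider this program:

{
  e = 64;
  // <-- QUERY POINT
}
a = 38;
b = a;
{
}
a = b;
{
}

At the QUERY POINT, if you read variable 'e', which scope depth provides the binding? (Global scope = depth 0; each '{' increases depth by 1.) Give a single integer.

Answer: 1

Derivation:
Step 1: enter scope (depth=1)
Step 2: declare e=64 at depth 1
Visible at query point: e=64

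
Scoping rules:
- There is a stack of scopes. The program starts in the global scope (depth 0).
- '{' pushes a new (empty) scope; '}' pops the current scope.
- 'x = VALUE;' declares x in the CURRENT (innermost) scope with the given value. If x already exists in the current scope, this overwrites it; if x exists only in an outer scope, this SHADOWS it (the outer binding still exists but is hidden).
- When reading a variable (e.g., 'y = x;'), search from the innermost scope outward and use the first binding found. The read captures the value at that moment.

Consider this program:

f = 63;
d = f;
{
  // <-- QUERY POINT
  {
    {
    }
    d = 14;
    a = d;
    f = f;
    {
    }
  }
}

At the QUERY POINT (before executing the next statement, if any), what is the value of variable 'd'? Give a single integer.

Answer: 63

Derivation:
Step 1: declare f=63 at depth 0
Step 2: declare d=(read f)=63 at depth 0
Step 3: enter scope (depth=1)
Visible at query point: d=63 f=63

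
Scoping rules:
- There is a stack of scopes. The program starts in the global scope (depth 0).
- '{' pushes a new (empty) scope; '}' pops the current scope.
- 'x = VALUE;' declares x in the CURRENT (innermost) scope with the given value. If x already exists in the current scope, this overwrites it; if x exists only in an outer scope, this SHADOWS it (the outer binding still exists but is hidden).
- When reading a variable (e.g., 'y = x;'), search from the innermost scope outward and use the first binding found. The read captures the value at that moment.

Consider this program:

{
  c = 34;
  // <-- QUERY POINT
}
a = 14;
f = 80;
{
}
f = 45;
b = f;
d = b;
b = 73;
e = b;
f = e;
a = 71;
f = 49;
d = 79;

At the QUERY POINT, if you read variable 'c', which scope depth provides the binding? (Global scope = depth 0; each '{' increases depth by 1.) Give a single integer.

Answer: 1

Derivation:
Step 1: enter scope (depth=1)
Step 2: declare c=34 at depth 1
Visible at query point: c=34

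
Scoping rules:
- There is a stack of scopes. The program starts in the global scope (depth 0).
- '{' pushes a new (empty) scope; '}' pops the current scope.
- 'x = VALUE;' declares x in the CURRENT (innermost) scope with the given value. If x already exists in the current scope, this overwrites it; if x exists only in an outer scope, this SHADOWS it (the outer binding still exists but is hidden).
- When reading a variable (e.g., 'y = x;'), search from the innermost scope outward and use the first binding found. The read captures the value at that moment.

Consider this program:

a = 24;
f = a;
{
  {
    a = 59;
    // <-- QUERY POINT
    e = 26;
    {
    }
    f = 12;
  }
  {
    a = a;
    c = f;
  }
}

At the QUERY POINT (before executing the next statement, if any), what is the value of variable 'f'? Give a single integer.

Answer: 24

Derivation:
Step 1: declare a=24 at depth 0
Step 2: declare f=(read a)=24 at depth 0
Step 3: enter scope (depth=1)
Step 4: enter scope (depth=2)
Step 5: declare a=59 at depth 2
Visible at query point: a=59 f=24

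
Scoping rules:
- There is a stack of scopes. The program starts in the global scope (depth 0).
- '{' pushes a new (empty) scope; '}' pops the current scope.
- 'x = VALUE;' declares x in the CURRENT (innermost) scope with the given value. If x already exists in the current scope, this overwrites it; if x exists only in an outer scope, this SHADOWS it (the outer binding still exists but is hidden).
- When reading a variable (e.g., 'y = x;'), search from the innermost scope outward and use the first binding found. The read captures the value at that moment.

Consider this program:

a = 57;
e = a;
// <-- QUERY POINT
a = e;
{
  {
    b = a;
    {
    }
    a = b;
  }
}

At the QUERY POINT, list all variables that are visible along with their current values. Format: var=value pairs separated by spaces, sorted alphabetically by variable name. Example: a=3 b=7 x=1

Step 1: declare a=57 at depth 0
Step 2: declare e=(read a)=57 at depth 0
Visible at query point: a=57 e=57

Answer: a=57 e=57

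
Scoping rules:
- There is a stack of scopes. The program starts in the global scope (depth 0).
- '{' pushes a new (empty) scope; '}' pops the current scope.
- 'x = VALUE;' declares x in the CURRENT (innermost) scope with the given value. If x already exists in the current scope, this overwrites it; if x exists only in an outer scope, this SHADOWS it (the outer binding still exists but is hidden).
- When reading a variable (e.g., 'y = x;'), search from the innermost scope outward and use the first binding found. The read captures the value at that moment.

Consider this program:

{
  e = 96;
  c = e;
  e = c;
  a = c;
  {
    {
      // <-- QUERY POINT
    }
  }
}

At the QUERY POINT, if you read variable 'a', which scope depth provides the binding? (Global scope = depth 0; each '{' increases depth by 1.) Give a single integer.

Answer: 1

Derivation:
Step 1: enter scope (depth=1)
Step 2: declare e=96 at depth 1
Step 3: declare c=(read e)=96 at depth 1
Step 4: declare e=(read c)=96 at depth 1
Step 5: declare a=(read c)=96 at depth 1
Step 6: enter scope (depth=2)
Step 7: enter scope (depth=3)
Visible at query point: a=96 c=96 e=96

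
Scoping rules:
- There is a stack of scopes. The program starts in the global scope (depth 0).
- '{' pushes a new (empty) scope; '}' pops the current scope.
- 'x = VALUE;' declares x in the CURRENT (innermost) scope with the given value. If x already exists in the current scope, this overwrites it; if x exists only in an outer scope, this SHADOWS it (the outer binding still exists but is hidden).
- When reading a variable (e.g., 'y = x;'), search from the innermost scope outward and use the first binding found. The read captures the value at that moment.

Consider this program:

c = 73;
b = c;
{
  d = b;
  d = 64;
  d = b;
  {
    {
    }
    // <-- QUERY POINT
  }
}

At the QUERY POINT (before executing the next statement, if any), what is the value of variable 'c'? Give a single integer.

Answer: 73

Derivation:
Step 1: declare c=73 at depth 0
Step 2: declare b=(read c)=73 at depth 0
Step 3: enter scope (depth=1)
Step 4: declare d=(read b)=73 at depth 1
Step 5: declare d=64 at depth 1
Step 6: declare d=(read b)=73 at depth 1
Step 7: enter scope (depth=2)
Step 8: enter scope (depth=3)
Step 9: exit scope (depth=2)
Visible at query point: b=73 c=73 d=73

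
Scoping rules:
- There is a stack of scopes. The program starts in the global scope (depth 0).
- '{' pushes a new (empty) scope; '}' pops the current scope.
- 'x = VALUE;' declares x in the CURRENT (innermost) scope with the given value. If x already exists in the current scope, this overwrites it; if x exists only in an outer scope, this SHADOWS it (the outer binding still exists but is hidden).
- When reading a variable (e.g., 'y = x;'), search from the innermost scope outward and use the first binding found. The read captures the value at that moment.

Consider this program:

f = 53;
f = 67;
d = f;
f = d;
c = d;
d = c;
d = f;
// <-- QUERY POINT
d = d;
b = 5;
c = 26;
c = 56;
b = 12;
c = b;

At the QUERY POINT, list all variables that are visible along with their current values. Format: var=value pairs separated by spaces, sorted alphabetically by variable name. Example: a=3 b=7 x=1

Step 1: declare f=53 at depth 0
Step 2: declare f=67 at depth 0
Step 3: declare d=(read f)=67 at depth 0
Step 4: declare f=(read d)=67 at depth 0
Step 5: declare c=(read d)=67 at depth 0
Step 6: declare d=(read c)=67 at depth 0
Step 7: declare d=(read f)=67 at depth 0
Visible at query point: c=67 d=67 f=67

Answer: c=67 d=67 f=67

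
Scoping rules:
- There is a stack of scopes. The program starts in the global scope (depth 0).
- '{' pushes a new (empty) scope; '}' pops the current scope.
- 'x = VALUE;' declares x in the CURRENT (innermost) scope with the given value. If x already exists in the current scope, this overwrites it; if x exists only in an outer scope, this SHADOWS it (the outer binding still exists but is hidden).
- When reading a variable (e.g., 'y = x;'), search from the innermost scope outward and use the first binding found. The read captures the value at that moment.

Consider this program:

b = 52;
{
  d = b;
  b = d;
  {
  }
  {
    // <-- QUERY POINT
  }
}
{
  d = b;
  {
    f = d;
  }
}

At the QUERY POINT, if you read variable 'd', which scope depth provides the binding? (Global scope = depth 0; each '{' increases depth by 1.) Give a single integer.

Step 1: declare b=52 at depth 0
Step 2: enter scope (depth=1)
Step 3: declare d=(read b)=52 at depth 1
Step 4: declare b=(read d)=52 at depth 1
Step 5: enter scope (depth=2)
Step 6: exit scope (depth=1)
Step 7: enter scope (depth=2)
Visible at query point: b=52 d=52

Answer: 1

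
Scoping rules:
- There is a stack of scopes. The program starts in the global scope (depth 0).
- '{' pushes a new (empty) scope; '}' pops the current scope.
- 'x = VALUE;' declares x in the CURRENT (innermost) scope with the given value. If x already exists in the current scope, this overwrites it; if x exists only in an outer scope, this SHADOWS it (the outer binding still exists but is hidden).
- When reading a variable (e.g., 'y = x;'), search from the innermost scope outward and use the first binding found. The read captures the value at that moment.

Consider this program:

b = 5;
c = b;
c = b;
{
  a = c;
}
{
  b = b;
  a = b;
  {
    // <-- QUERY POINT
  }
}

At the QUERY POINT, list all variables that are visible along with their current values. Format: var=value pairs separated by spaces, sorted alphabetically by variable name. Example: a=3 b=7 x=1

Answer: a=5 b=5 c=5

Derivation:
Step 1: declare b=5 at depth 0
Step 2: declare c=(read b)=5 at depth 0
Step 3: declare c=(read b)=5 at depth 0
Step 4: enter scope (depth=1)
Step 5: declare a=(read c)=5 at depth 1
Step 6: exit scope (depth=0)
Step 7: enter scope (depth=1)
Step 8: declare b=(read b)=5 at depth 1
Step 9: declare a=(read b)=5 at depth 1
Step 10: enter scope (depth=2)
Visible at query point: a=5 b=5 c=5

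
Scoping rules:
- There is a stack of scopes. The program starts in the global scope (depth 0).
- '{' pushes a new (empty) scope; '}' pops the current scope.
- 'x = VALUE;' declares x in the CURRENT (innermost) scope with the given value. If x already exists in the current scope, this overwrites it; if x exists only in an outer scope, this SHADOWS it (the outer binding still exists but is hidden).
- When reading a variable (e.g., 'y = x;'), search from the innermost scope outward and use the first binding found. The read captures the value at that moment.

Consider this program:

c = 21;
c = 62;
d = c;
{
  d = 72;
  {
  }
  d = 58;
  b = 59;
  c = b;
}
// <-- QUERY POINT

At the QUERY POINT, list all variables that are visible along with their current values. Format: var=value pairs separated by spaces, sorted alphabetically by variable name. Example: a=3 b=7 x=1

Step 1: declare c=21 at depth 0
Step 2: declare c=62 at depth 0
Step 3: declare d=(read c)=62 at depth 0
Step 4: enter scope (depth=1)
Step 5: declare d=72 at depth 1
Step 6: enter scope (depth=2)
Step 7: exit scope (depth=1)
Step 8: declare d=58 at depth 1
Step 9: declare b=59 at depth 1
Step 10: declare c=(read b)=59 at depth 1
Step 11: exit scope (depth=0)
Visible at query point: c=62 d=62

Answer: c=62 d=62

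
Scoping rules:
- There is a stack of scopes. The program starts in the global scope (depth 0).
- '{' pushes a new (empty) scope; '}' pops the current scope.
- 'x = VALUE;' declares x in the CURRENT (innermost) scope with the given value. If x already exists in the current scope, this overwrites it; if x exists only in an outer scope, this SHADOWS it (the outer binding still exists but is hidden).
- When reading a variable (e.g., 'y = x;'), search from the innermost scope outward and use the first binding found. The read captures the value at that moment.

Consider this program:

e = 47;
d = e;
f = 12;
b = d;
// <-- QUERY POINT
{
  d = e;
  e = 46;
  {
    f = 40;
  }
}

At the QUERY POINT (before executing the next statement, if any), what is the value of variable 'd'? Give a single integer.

Step 1: declare e=47 at depth 0
Step 2: declare d=(read e)=47 at depth 0
Step 3: declare f=12 at depth 0
Step 4: declare b=(read d)=47 at depth 0
Visible at query point: b=47 d=47 e=47 f=12

Answer: 47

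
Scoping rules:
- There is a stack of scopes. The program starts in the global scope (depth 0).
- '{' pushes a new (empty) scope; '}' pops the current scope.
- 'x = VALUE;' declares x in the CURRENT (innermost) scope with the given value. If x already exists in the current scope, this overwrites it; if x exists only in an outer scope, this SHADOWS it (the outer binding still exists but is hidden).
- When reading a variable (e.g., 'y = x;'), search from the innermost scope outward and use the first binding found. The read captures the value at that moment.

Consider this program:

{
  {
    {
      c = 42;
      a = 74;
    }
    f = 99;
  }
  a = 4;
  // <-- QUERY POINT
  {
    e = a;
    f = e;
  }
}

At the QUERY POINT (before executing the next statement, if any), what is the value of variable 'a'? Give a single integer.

Step 1: enter scope (depth=1)
Step 2: enter scope (depth=2)
Step 3: enter scope (depth=3)
Step 4: declare c=42 at depth 3
Step 5: declare a=74 at depth 3
Step 6: exit scope (depth=2)
Step 7: declare f=99 at depth 2
Step 8: exit scope (depth=1)
Step 9: declare a=4 at depth 1
Visible at query point: a=4

Answer: 4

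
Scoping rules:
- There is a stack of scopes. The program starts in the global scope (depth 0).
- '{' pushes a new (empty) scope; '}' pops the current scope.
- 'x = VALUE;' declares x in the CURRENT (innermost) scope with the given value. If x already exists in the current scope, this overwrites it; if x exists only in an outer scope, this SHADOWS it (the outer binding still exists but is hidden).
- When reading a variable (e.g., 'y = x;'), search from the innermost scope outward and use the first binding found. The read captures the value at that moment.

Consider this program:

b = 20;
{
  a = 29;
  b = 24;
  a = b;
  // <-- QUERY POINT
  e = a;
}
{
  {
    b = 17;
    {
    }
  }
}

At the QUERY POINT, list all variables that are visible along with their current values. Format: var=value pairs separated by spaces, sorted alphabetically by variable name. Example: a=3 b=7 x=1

Answer: a=24 b=24

Derivation:
Step 1: declare b=20 at depth 0
Step 2: enter scope (depth=1)
Step 3: declare a=29 at depth 1
Step 4: declare b=24 at depth 1
Step 5: declare a=(read b)=24 at depth 1
Visible at query point: a=24 b=24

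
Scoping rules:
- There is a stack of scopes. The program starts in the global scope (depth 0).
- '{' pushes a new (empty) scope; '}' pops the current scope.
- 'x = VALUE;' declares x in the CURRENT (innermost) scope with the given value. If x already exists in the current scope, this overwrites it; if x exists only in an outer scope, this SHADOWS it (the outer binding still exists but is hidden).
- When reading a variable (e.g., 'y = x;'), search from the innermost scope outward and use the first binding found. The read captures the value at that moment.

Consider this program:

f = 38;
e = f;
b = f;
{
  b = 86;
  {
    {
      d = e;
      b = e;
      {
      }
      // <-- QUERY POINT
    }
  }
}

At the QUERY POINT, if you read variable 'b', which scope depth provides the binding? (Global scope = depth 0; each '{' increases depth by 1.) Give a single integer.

Answer: 3

Derivation:
Step 1: declare f=38 at depth 0
Step 2: declare e=(read f)=38 at depth 0
Step 3: declare b=(read f)=38 at depth 0
Step 4: enter scope (depth=1)
Step 5: declare b=86 at depth 1
Step 6: enter scope (depth=2)
Step 7: enter scope (depth=3)
Step 8: declare d=(read e)=38 at depth 3
Step 9: declare b=(read e)=38 at depth 3
Step 10: enter scope (depth=4)
Step 11: exit scope (depth=3)
Visible at query point: b=38 d=38 e=38 f=38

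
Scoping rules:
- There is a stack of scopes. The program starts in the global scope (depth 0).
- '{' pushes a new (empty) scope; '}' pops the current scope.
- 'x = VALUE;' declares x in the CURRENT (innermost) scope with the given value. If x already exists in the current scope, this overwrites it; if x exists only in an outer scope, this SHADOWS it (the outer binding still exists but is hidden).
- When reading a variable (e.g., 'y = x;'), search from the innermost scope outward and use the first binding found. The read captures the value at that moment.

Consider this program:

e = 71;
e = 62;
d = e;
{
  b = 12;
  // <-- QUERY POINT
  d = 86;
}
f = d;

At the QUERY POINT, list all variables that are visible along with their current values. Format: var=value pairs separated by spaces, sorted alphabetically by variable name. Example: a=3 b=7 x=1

Step 1: declare e=71 at depth 0
Step 2: declare e=62 at depth 0
Step 3: declare d=(read e)=62 at depth 0
Step 4: enter scope (depth=1)
Step 5: declare b=12 at depth 1
Visible at query point: b=12 d=62 e=62

Answer: b=12 d=62 e=62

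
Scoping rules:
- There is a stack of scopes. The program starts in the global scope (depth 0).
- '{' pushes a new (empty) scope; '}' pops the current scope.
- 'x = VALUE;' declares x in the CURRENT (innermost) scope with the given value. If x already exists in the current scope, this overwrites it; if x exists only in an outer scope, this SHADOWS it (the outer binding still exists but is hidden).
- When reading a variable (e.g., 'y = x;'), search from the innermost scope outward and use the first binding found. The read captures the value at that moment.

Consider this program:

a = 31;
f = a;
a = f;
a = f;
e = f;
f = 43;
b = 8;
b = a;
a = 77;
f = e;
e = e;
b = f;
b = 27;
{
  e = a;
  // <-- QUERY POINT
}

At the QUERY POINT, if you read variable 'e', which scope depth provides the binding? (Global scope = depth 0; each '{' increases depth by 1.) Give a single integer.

Step 1: declare a=31 at depth 0
Step 2: declare f=(read a)=31 at depth 0
Step 3: declare a=(read f)=31 at depth 0
Step 4: declare a=(read f)=31 at depth 0
Step 5: declare e=(read f)=31 at depth 0
Step 6: declare f=43 at depth 0
Step 7: declare b=8 at depth 0
Step 8: declare b=(read a)=31 at depth 0
Step 9: declare a=77 at depth 0
Step 10: declare f=(read e)=31 at depth 0
Step 11: declare e=(read e)=31 at depth 0
Step 12: declare b=(read f)=31 at depth 0
Step 13: declare b=27 at depth 0
Step 14: enter scope (depth=1)
Step 15: declare e=(read a)=77 at depth 1
Visible at query point: a=77 b=27 e=77 f=31

Answer: 1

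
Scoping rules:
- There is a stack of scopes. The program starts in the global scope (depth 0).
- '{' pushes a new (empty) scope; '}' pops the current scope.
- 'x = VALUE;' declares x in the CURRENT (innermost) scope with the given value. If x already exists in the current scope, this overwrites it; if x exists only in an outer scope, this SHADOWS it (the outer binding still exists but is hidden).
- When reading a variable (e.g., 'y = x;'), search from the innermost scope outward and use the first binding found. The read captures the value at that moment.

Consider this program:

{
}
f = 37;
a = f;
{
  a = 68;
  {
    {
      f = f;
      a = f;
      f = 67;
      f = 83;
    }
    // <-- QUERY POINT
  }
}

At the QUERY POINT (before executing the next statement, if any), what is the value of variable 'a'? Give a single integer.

Answer: 68

Derivation:
Step 1: enter scope (depth=1)
Step 2: exit scope (depth=0)
Step 3: declare f=37 at depth 0
Step 4: declare a=(read f)=37 at depth 0
Step 5: enter scope (depth=1)
Step 6: declare a=68 at depth 1
Step 7: enter scope (depth=2)
Step 8: enter scope (depth=3)
Step 9: declare f=(read f)=37 at depth 3
Step 10: declare a=(read f)=37 at depth 3
Step 11: declare f=67 at depth 3
Step 12: declare f=83 at depth 3
Step 13: exit scope (depth=2)
Visible at query point: a=68 f=37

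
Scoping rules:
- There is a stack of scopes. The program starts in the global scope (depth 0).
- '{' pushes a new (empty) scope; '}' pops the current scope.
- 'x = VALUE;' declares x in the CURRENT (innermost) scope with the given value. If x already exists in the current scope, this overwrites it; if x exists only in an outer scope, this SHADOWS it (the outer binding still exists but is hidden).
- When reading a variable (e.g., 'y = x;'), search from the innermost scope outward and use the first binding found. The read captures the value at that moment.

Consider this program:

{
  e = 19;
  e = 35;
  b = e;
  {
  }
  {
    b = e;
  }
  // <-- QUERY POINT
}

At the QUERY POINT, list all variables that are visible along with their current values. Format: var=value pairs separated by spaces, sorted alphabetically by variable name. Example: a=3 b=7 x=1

Step 1: enter scope (depth=1)
Step 2: declare e=19 at depth 1
Step 3: declare e=35 at depth 1
Step 4: declare b=(read e)=35 at depth 1
Step 5: enter scope (depth=2)
Step 6: exit scope (depth=1)
Step 7: enter scope (depth=2)
Step 8: declare b=(read e)=35 at depth 2
Step 9: exit scope (depth=1)
Visible at query point: b=35 e=35

Answer: b=35 e=35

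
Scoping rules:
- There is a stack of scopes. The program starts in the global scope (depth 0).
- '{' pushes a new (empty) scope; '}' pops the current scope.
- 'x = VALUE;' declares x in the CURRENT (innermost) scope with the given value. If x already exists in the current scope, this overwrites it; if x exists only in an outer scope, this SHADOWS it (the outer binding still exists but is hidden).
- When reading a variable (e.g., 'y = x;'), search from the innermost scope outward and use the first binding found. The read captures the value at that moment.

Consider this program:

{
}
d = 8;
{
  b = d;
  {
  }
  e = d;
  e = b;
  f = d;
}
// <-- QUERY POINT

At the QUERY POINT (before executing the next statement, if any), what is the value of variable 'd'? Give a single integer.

Step 1: enter scope (depth=1)
Step 2: exit scope (depth=0)
Step 3: declare d=8 at depth 0
Step 4: enter scope (depth=1)
Step 5: declare b=(read d)=8 at depth 1
Step 6: enter scope (depth=2)
Step 7: exit scope (depth=1)
Step 8: declare e=(read d)=8 at depth 1
Step 9: declare e=(read b)=8 at depth 1
Step 10: declare f=(read d)=8 at depth 1
Step 11: exit scope (depth=0)
Visible at query point: d=8

Answer: 8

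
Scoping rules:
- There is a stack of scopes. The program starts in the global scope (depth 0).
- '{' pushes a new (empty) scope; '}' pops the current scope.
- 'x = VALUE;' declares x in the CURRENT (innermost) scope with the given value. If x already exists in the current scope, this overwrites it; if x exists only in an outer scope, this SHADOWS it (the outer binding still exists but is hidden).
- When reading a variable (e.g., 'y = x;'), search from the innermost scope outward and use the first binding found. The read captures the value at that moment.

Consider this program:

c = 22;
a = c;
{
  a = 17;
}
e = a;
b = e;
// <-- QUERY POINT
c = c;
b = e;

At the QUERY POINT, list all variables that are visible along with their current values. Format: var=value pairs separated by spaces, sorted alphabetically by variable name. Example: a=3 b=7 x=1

Answer: a=22 b=22 c=22 e=22

Derivation:
Step 1: declare c=22 at depth 0
Step 2: declare a=(read c)=22 at depth 0
Step 3: enter scope (depth=1)
Step 4: declare a=17 at depth 1
Step 5: exit scope (depth=0)
Step 6: declare e=(read a)=22 at depth 0
Step 7: declare b=(read e)=22 at depth 0
Visible at query point: a=22 b=22 c=22 e=22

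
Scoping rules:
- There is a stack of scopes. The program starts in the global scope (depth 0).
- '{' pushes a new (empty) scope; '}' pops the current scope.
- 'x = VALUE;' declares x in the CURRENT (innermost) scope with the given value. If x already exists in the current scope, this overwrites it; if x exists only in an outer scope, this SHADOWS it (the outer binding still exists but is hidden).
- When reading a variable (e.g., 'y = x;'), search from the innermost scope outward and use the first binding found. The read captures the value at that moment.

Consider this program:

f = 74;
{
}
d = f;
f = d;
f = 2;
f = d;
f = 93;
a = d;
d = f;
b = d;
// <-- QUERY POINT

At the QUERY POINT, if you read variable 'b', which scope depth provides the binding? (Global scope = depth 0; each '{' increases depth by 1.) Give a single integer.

Answer: 0

Derivation:
Step 1: declare f=74 at depth 0
Step 2: enter scope (depth=1)
Step 3: exit scope (depth=0)
Step 4: declare d=(read f)=74 at depth 0
Step 5: declare f=(read d)=74 at depth 0
Step 6: declare f=2 at depth 0
Step 7: declare f=(read d)=74 at depth 0
Step 8: declare f=93 at depth 0
Step 9: declare a=(read d)=74 at depth 0
Step 10: declare d=(read f)=93 at depth 0
Step 11: declare b=(read d)=93 at depth 0
Visible at query point: a=74 b=93 d=93 f=93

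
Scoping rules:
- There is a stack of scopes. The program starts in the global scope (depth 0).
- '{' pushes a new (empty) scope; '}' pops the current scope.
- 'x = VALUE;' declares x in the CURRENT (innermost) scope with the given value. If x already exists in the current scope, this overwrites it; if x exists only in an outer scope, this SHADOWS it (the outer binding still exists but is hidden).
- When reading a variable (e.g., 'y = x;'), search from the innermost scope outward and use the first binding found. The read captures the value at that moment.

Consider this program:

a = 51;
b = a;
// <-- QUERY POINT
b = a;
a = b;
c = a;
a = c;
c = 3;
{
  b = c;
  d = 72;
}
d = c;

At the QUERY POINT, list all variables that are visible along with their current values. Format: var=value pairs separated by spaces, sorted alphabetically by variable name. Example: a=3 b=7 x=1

Answer: a=51 b=51

Derivation:
Step 1: declare a=51 at depth 0
Step 2: declare b=(read a)=51 at depth 0
Visible at query point: a=51 b=51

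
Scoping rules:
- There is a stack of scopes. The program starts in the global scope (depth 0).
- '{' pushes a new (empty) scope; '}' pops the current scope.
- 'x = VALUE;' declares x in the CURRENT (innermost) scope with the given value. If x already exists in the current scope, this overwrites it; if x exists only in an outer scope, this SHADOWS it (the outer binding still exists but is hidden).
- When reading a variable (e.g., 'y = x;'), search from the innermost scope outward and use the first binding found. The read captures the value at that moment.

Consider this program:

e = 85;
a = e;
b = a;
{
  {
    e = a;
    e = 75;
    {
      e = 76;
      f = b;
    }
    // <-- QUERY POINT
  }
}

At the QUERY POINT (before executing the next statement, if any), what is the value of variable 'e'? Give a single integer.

Answer: 75

Derivation:
Step 1: declare e=85 at depth 0
Step 2: declare a=(read e)=85 at depth 0
Step 3: declare b=(read a)=85 at depth 0
Step 4: enter scope (depth=1)
Step 5: enter scope (depth=2)
Step 6: declare e=(read a)=85 at depth 2
Step 7: declare e=75 at depth 2
Step 8: enter scope (depth=3)
Step 9: declare e=76 at depth 3
Step 10: declare f=(read b)=85 at depth 3
Step 11: exit scope (depth=2)
Visible at query point: a=85 b=85 e=75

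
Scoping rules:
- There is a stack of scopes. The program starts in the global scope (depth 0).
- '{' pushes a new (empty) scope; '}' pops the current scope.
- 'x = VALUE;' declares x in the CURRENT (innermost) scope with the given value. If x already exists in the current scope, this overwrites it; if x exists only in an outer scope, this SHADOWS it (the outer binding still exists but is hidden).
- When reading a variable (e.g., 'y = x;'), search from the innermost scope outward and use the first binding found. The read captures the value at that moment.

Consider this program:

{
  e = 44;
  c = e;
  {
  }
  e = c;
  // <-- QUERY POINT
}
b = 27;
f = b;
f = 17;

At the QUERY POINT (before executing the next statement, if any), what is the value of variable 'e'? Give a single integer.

Answer: 44

Derivation:
Step 1: enter scope (depth=1)
Step 2: declare e=44 at depth 1
Step 3: declare c=(read e)=44 at depth 1
Step 4: enter scope (depth=2)
Step 5: exit scope (depth=1)
Step 6: declare e=(read c)=44 at depth 1
Visible at query point: c=44 e=44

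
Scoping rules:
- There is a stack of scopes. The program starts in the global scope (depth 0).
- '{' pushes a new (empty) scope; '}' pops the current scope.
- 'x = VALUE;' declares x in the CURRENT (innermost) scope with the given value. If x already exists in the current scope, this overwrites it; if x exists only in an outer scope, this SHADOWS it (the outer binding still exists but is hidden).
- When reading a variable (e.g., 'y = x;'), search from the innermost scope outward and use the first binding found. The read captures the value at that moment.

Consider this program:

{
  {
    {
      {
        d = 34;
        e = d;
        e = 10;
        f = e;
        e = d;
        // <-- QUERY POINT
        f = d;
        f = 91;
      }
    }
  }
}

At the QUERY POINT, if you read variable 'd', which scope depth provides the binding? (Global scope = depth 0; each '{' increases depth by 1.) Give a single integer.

Answer: 4

Derivation:
Step 1: enter scope (depth=1)
Step 2: enter scope (depth=2)
Step 3: enter scope (depth=3)
Step 4: enter scope (depth=4)
Step 5: declare d=34 at depth 4
Step 6: declare e=(read d)=34 at depth 4
Step 7: declare e=10 at depth 4
Step 8: declare f=(read e)=10 at depth 4
Step 9: declare e=(read d)=34 at depth 4
Visible at query point: d=34 e=34 f=10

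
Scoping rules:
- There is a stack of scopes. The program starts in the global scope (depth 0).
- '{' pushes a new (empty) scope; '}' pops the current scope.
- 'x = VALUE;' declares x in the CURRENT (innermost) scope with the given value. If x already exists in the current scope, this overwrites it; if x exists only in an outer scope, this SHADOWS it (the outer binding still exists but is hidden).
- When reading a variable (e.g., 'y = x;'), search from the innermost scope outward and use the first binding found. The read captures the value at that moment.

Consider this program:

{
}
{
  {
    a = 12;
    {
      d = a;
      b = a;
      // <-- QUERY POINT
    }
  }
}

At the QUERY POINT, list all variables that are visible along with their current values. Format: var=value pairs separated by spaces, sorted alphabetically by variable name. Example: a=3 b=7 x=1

Answer: a=12 b=12 d=12

Derivation:
Step 1: enter scope (depth=1)
Step 2: exit scope (depth=0)
Step 3: enter scope (depth=1)
Step 4: enter scope (depth=2)
Step 5: declare a=12 at depth 2
Step 6: enter scope (depth=3)
Step 7: declare d=(read a)=12 at depth 3
Step 8: declare b=(read a)=12 at depth 3
Visible at query point: a=12 b=12 d=12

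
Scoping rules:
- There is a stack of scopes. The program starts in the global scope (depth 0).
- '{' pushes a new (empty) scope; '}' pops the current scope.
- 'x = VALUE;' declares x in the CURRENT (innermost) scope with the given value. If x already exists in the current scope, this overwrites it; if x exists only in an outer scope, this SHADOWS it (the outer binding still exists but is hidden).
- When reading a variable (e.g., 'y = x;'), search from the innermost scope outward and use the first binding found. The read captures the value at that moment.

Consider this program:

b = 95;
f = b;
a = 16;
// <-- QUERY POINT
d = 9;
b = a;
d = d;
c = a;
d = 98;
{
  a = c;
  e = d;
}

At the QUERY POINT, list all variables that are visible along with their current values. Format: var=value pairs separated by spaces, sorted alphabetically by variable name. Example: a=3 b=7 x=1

Step 1: declare b=95 at depth 0
Step 2: declare f=(read b)=95 at depth 0
Step 3: declare a=16 at depth 0
Visible at query point: a=16 b=95 f=95

Answer: a=16 b=95 f=95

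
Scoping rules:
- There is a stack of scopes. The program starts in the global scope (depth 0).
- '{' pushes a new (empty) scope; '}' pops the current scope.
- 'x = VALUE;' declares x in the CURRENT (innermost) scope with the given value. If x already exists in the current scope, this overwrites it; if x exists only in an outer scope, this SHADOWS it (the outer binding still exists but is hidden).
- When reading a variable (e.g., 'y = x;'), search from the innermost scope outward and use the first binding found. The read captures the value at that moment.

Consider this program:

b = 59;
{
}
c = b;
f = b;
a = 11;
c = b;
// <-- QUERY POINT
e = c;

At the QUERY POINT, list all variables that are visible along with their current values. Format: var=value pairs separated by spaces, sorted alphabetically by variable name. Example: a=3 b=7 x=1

Answer: a=11 b=59 c=59 f=59

Derivation:
Step 1: declare b=59 at depth 0
Step 2: enter scope (depth=1)
Step 3: exit scope (depth=0)
Step 4: declare c=(read b)=59 at depth 0
Step 5: declare f=(read b)=59 at depth 0
Step 6: declare a=11 at depth 0
Step 7: declare c=(read b)=59 at depth 0
Visible at query point: a=11 b=59 c=59 f=59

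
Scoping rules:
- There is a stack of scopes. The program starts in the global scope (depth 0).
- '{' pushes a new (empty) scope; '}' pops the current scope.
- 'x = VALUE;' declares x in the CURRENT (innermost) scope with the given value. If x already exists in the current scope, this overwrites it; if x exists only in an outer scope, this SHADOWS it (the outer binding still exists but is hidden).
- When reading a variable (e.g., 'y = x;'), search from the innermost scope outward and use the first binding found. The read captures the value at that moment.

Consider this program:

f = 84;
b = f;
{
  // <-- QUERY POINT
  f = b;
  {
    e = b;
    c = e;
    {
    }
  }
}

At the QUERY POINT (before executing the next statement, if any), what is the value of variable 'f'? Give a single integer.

Answer: 84

Derivation:
Step 1: declare f=84 at depth 0
Step 2: declare b=(read f)=84 at depth 0
Step 3: enter scope (depth=1)
Visible at query point: b=84 f=84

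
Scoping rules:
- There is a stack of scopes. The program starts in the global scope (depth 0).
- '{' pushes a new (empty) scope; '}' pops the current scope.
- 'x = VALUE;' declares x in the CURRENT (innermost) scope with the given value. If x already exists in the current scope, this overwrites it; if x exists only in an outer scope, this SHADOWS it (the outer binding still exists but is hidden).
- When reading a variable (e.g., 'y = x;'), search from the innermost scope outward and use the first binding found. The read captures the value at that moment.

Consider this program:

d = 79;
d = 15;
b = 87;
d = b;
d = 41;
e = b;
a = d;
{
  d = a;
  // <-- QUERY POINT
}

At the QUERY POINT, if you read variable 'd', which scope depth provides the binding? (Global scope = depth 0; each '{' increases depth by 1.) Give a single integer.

Step 1: declare d=79 at depth 0
Step 2: declare d=15 at depth 0
Step 3: declare b=87 at depth 0
Step 4: declare d=(read b)=87 at depth 0
Step 5: declare d=41 at depth 0
Step 6: declare e=(read b)=87 at depth 0
Step 7: declare a=(read d)=41 at depth 0
Step 8: enter scope (depth=1)
Step 9: declare d=(read a)=41 at depth 1
Visible at query point: a=41 b=87 d=41 e=87

Answer: 1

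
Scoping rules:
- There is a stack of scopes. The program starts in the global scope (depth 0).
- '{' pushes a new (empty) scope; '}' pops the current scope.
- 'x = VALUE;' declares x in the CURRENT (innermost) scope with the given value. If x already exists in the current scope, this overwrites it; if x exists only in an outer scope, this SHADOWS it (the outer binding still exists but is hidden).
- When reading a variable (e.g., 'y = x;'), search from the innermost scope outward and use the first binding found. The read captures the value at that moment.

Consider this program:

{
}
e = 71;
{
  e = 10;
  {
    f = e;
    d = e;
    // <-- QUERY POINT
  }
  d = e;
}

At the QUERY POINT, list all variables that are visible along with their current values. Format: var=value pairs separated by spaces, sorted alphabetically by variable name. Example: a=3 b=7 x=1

Step 1: enter scope (depth=1)
Step 2: exit scope (depth=0)
Step 3: declare e=71 at depth 0
Step 4: enter scope (depth=1)
Step 5: declare e=10 at depth 1
Step 6: enter scope (depth=2)
Step 7: declare f=(read e)=10 at depth 2
Step 8: declare d=(read e)=10 at depth 2
Visible at query point: d=10 e=10 f=10

Answer: d=10 e=10 f=10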